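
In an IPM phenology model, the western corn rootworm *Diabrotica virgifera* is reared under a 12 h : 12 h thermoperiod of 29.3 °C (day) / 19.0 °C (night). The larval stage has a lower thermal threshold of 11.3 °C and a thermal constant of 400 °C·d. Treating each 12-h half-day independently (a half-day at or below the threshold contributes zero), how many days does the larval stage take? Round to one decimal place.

31.1 days

Day half: max(0, 29.3 − 11.3) × 0.5 = 18.0 × 0.5 = 9.00 DD.
Night half: max(0, 19.0 − 11.3) × 0.5 = 7.7 × 0.5 = 3.85 DD.
Per 24 h: 12.85 DD/day.
Duration = 400 / 12.85 = 31.128 ≈ 31.1 days.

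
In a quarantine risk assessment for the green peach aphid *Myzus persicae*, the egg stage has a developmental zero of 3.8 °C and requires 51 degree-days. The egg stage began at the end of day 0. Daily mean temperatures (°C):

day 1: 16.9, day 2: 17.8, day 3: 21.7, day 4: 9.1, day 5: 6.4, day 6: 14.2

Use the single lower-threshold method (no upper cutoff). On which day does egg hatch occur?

day 5

Daily DD above 3.8 °C: 13.1, 14.0, 17.9, 5.3, 2.6, 10.4.
Cumulative: 13.1, 27.1, 45.0, 50.3, 52.9, 63.3.
The total first reaches 51 DD on day 5.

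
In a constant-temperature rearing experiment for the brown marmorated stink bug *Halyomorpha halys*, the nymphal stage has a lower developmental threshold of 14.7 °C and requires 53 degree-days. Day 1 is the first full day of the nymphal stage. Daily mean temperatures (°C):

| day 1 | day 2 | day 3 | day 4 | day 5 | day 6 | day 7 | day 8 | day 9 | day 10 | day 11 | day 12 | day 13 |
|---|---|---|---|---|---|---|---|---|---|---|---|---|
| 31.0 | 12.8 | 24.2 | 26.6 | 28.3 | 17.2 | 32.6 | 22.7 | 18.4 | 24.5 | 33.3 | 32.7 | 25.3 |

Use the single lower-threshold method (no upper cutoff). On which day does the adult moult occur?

day 6

Daily DD above 14.7 °C: 16.3, 0.0, 9.5, 11.9, 13.6, 2.5, 17.9, 8.0, 3.7, 9.8, 18.6, 18.0, 10.6.
Cumulative: 16.3, 16.3, 25.8, 37.7, 51.3, 53.8, 71.7, 79.7, 83.4, 93.2, 111.8, 129.8, 140.4.
The total first reaches 53 DD on day 6.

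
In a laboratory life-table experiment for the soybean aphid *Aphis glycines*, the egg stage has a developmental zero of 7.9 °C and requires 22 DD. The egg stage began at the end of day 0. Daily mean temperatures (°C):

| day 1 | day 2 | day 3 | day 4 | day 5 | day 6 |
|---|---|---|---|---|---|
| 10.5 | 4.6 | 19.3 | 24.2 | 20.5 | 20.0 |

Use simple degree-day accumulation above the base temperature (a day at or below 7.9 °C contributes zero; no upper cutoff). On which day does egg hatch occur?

Daily DD above 7.9 °C: 2.6, 0.0, 11.4, 16.3, 12.6, 12.1.
Cumulative: 2.6, 2.6, 14.0, 30.3, 42.9, 55.0.
The total first reaches 22 DD on day 4.

day 4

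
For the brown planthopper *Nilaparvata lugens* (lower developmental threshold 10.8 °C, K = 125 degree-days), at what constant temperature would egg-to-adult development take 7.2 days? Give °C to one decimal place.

Required daily accumulation = 125 / 7.2 = 17.361 DD/day.
T = T_base + 17.361 = 10.8 + 17.361 = 28.161 ≈ 28.2 °C.

28.2 °C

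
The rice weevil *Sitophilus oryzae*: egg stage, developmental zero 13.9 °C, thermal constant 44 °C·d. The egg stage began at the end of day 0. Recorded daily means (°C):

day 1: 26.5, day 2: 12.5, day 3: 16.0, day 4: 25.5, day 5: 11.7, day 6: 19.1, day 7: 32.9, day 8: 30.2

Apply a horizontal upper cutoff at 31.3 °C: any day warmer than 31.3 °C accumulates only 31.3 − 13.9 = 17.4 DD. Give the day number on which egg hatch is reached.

Daily DD above 13.9 °C (capped at 17.4): 12.6, 0.0, 2.1, 11.6, 0.0, 5.2, 17.4, 16.3.
Cumulative: 12.6, 12.6, 14.7, 26.3, 26.3, 31.5, 48.9, 65.2.
The total first reaches 44 DD on day 7.

day 7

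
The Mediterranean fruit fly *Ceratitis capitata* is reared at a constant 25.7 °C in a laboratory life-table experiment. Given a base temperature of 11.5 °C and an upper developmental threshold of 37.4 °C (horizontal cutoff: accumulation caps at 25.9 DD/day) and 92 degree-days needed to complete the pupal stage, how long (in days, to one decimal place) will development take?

6.5 days

Daily accumulation = 25.7 − 11.5 = 14.2 DD/day.
Duration = 92 / 14.2 = 6.479 ≈ 6.5 days.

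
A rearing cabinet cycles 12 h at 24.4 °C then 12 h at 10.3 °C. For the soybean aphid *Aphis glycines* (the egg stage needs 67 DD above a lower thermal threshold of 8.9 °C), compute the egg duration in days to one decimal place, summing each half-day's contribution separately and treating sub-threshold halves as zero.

7.9 days

Day half: max(0, 24.4 − 8.9) × 0.5 = 15.5 × 0.5 = 7.75 DD.
Night half: max(0, 10.3 − 8.9) × 0.5 = 1.4 × 0.5 = 0.70 DD.
Per 24 h: 8.45 DD/day.
Duration = 67 / 8.45 = 7.929 ≈ 7.9 days.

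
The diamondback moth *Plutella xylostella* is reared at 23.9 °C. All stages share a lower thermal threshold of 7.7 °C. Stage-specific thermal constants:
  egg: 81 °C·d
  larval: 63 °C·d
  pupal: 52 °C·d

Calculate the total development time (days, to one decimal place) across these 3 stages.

12.1 days

Daily accumulation at 23.9 °C = 23.9 − 7.7 = 16.2 DD/day.
Total K = 81 + 63 + 52 = 196 DD.
Total duration = 196 / 16.2 = 12.099 ≈ 12.1 days.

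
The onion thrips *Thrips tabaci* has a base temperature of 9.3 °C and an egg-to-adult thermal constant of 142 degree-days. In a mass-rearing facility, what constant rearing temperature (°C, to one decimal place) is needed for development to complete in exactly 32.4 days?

13.7 °C

Required daily accumulation = 142 / 32.4 = 4.383 DD/day.
T = T_base + 4.383 = 9.3 + 4.383 = 13.683 ≈ 13.7 °C.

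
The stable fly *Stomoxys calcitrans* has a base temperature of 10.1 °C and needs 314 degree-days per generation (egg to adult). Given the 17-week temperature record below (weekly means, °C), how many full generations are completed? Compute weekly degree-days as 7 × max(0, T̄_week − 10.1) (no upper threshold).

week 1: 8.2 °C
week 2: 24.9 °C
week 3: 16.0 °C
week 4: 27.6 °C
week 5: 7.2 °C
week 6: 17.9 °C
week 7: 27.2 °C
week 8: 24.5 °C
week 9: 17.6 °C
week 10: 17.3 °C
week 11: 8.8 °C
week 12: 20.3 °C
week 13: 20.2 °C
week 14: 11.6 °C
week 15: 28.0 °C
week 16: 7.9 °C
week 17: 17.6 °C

3 generations

Weekly DD (7 × max(0, T̄ − 10.1)): 0.0, 103.6, 41.3, 122.5, 0.0, 54.6, 119.7, 100.8, 52.5, 50.4, 0.0, 71.4, 70.7, 10.5, 125.3, 0.0, 52.5.
Season total = 975.8 DD.
Complete generations = ⌊975.8 / 314⌋ = 3.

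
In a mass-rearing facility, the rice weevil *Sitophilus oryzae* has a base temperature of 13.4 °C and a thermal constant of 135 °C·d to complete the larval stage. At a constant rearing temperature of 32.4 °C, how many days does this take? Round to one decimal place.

7.1 days

Daily accumulation = 32.4 − 13.4 = 19.0 DD/day.
Duration = 135 / 19.0 = 7.105 ≈ 7.1 days.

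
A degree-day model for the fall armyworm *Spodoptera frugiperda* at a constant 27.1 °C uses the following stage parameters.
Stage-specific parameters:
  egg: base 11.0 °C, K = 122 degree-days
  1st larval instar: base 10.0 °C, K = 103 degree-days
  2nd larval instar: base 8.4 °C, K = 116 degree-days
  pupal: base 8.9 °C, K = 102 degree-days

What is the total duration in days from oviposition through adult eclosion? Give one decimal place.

egg: 122 / (27.1 − 11.0) = 122 / 16.1 = 7.578 d.
1st larval instar: 103 / (27.1 − 10.0) = 103 / 17.1 = 6.023 d.
2nd larval instar: 116 / (27.1 − 8.4) = 116 / 18.7 = 6.203 d.
pupal: 102 / (27.1 − 8.9) = 102 / 18.2 = 5.604 d.
Sum = 25.409 ≈ 25.4 days.

25.4 days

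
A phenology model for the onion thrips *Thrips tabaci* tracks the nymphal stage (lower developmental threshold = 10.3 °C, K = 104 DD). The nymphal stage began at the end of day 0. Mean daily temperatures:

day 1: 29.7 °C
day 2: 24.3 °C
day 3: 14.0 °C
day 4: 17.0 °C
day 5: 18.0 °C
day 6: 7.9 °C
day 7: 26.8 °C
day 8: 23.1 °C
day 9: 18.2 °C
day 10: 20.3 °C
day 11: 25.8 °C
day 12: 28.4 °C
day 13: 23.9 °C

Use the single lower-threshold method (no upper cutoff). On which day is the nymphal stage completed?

Daily DD above 10.3 °C: 19.4, 14.0, 3.7, 6.7, 7.7, 0.0, 16.5, 12.8, 7.9, 10.0, 15.5, 18.1, 13.6.
Cumulative: 19.4, 33.4, 37.1, 43.8, 51.5, 51.5, 68.0, 80.8, 88.7, 98.7, 114.2, 132.3, 145.9.
The total first reaches 104 DD on day 11.

day 11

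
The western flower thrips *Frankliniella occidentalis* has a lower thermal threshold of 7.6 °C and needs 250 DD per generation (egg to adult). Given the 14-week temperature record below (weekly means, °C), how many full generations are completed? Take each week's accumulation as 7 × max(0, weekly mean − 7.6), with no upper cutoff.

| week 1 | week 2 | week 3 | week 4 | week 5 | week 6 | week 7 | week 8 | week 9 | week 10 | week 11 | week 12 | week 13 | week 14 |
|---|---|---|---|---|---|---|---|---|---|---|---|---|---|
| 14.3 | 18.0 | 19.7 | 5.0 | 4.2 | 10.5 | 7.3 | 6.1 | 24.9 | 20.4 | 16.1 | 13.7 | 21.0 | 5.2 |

Weekly DD (7 × max(0, T̄ − 7.6)): 46.9, 72.8, 84.7, 0.0, 0.0, 20.3, 0.0, 0.0, 121.1, 89.6, 59.5, 42.7, 93.8, 0.0.
Season total = 631.4 DD.
Complete generations = ⌊631.4 / 250⌋ = 2.

2 generations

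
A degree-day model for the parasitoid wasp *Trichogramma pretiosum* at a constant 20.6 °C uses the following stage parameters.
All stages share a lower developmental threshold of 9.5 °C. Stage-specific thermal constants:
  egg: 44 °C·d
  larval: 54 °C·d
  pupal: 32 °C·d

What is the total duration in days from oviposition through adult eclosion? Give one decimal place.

11.7 days

Daily accumulation at 20.6 °C = 20.6 − 9.5 = 11.1 DD/day.
Total K = 44 + 54 + 32 = 130 DD.
Total duration = 130 / 11.1 = 11.712 ≈ 11.7 days.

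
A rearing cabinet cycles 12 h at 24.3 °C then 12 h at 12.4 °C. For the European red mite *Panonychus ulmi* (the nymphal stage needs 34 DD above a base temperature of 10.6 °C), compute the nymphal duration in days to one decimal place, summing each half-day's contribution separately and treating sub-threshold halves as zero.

4.4 days

Day half: max(0, 24.3 − 10.6) × 0.5 = 13.7 × 0.5 = 6.85 DD.
Night half: max(0, 12.4 − 10.6) × 0.5 = 1.8 × 0.5 = 0.90 DD.
Per 24 h: 7.75 DD/day.
Duration = 34 / 7.75 = 4.387 ≈ 4.4 days.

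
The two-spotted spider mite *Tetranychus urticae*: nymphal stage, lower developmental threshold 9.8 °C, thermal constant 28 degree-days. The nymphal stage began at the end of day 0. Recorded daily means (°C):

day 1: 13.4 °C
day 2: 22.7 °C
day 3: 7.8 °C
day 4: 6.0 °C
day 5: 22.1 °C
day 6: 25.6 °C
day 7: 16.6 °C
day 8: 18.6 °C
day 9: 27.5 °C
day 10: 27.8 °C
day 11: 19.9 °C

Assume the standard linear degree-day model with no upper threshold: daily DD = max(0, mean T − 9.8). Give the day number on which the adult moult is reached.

day 5

Daily DD above 9.8 °C: 3.6, 12.9, 0.0, 0.0, 12.3, 15.8, 6.8, 8.8, 17.7, 18.0, 10.1.
Cumulative: 3.6, 16.5, 16.5, 16.5, 28.8, 44.6, 51.4, 60.2, 77.9, 95.9, 106.0.
The total first reaches 28 DD on day 5.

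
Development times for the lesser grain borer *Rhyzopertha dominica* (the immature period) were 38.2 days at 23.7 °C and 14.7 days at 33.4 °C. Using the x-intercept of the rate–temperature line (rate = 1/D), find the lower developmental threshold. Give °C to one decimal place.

Linear rate model ⇒ the product D·(T − T_b) is constant across temperatures.
38.2·(23.7 − T_b) = 14.7·(33.4 − T_b)
T_b = (38.2·23.7 − 14.7·33.4) / (38.2 − 14.7) = 414.36 / 23.5 = 17.632 °C ≈ 17.6 °C.

17.6 °C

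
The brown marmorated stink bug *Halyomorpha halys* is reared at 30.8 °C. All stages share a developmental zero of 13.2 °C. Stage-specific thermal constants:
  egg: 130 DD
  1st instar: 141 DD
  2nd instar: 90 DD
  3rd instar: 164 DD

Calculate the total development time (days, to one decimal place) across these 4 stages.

29.8 days

Daily accumulation at 30.8 °C = 30.8 − 13.2 = 17.6 DD/day.
Total K = 130 + 141 + 90 + 164 = 525 DD.
Total duration = 525 / 17.6 = 29.830 ≈ 29.8 days.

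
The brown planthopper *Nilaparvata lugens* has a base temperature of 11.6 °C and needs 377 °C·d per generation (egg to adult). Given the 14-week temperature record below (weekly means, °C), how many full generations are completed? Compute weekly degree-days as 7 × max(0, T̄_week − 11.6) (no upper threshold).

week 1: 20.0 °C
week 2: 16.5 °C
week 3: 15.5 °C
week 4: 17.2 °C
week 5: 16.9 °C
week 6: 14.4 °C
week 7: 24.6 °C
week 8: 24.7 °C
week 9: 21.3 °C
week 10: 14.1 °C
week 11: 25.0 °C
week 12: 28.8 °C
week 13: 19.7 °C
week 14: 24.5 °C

2 generations

Weekly DD (7 × max(0, T̄ − 11.6)): 58.8, 34.3, 27.3, 39.2, 37.1, 19.6, 91.0, 91.7, 67.9, 17.5, 93.8, 120.4, 56.7, 90.3.
Season total = 845.6 DD.
Complete generations = ⌊845.6 / 377⌋ = 2.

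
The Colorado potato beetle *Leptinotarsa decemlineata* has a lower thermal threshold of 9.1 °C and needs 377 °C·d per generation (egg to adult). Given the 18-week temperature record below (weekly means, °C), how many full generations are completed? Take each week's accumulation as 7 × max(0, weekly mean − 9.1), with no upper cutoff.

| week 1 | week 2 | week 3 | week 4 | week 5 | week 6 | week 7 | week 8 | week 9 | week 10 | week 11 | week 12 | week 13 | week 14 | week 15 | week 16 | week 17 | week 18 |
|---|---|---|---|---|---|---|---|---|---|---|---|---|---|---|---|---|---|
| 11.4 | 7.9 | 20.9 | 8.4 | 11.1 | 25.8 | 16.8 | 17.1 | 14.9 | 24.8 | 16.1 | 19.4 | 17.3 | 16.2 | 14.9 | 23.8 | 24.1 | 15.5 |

Weekly DD (7 × max(0, T̄ − 9.1)): 16.1, 0.0, 82.6, 0.0, 14.0, 116.9, 53.9, 56.0, 40.6, 109.9, 49.0, 72.1, 57.4, 49.7, 40.6, 102.9, 105.0, 44.8.
Season total = 1011.5 DD.
Complete generations = ⌊1011.5 / 377⌋ = 2.

2 generations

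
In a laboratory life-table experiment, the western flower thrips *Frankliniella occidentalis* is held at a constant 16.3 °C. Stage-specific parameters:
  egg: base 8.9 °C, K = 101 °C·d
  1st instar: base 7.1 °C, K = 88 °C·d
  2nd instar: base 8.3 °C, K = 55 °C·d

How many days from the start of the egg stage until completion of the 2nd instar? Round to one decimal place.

egg: 101 / (16.3 − 8.9) = 101 / 7.4 = 13.649 d.
1st instar: 88 / (16.3 − 7.1) = 88 / 9.2 = 9.565 d.
2nd instar: 55 / (16.3 − 8.3) = 55 / 8.0 = 6.875 d.
Sum = 30.089 ≈ 30.1 days.

30.1 days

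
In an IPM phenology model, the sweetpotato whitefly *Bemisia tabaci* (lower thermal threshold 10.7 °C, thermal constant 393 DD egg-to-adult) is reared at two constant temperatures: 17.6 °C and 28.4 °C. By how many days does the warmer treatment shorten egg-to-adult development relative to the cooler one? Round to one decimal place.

At 17.6 °C: 393 / (17.6 − 10.7) = 393 / 6.9 = 56.957 d.
At 28.4 °C: 393 / (28.4 − 10.7) = 393 / 17.7 = 22.203 d.
Difference = |56.957 − 22.203| = 34.753 ≈ 34.8 days.

34.8 days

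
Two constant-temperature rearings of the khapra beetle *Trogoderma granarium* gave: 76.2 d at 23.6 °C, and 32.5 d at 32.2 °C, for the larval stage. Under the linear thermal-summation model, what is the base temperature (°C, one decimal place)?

Linear rate model ⇒ the product D·(T − T_b) is constant across temperatures.
76.2·(23.6 − T_b) = 32.5·(32.2 − T_b)
T_b = (76.2·23.6 − 32.5·32.2) / (76.2 − 32.5) = 751.82 / 43.7 = 17.204 °C ≈ 17.2 °C.

17.2 °C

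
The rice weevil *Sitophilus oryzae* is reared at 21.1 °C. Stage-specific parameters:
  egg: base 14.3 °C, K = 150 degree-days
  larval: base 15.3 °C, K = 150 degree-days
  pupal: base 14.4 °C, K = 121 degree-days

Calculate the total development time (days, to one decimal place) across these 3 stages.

66.0 days

egg: 150 / (21.1 − 14.3) = 150 / 6.8 = 22.059 d.
larval: 150 / (21.1 − 15.3) = 150 / 5.8 = 25.862 d.
pupal: 121 / (21.1 − 14.4) = 121 / 6.7 = 18.060 d.
Sum = 65.981 ≈ 66.0 days.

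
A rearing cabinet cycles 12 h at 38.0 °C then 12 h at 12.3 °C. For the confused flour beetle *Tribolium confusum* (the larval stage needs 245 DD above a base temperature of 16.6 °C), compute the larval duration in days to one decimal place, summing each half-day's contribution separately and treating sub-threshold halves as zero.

22.9 days

Day half: max(0, 38.0 − 16.6) × 0.5 = 21.4 × 0.5 = 10.70 DD.
Night half: max(0, 12.3 − 16.6) × 0.5 = 0.0 × 0.5 = 0.00 DD.
Per 24 h: 10.70 DD/day.
Duration = 245 / 10.70 = 22.897 ≈ 22.9 days.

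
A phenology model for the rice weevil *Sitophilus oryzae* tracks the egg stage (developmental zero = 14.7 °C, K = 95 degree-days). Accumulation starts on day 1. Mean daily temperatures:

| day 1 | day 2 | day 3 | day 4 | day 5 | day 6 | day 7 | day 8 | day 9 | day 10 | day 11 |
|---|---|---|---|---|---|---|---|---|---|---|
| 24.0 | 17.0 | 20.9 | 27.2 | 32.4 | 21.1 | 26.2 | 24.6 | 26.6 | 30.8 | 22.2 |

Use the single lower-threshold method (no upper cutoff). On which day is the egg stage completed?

day 10

Daily DD above 14.7 °C: 9.3, 2.3, 6.2, 12.5, 17.7, 6.4, 11.5, 9.9, 11.9, 16.1, 7.5.
Cumulative: 9.3, 11.6, 17.8, 30.3, 48.0, 54.4, 65.9, 75.8, 87.7, 103.8, 111.3.
The total first reaches 95 DD on day 10.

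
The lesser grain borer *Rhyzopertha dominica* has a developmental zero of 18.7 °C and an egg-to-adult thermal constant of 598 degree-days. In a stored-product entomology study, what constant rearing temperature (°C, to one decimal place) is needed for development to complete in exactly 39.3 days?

Required daily accumulation = 598 / 39.3 = 15.216 DD/day.
T = T_base + 15.216 = 18.7 + 15.216 = 33.916 ≈ 33.9 °C.

33.9 °C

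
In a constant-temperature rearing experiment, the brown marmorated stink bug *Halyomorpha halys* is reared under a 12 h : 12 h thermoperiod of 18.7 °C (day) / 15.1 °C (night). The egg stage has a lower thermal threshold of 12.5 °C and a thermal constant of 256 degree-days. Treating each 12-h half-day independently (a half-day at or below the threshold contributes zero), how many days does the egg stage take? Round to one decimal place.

Day half: max(0, 18.7 − 12.5) × 0.5 = 6.2 × 0.5 = 3.10 DD.
Night half: max(0, 15.1 − 12.5) × 0.5 = 2.6 × 0.5 = 1.30 DD.
Per 24 h: 4.40 DD/day.
Duration = 256 / 4.40 = 58.182 ≈ 58.2 days.

58.2 days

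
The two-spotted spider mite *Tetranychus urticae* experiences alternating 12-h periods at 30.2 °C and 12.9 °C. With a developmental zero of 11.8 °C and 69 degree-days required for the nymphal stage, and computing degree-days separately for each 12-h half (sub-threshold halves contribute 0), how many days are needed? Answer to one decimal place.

Day half: max(0, 30.2 − 11.8) × 0.5 = 18.4 × 0.5 = 9.20 DD.
Night half: max(0, 12.9 − 11.8) × 0.5 = 1.1 × 0.5 = 0.55 DD.
Per 24 h: 9.75 DD/day.
Duration = 69 / 9.75 = 7.077 ≈ 7.1 days.

7.1 days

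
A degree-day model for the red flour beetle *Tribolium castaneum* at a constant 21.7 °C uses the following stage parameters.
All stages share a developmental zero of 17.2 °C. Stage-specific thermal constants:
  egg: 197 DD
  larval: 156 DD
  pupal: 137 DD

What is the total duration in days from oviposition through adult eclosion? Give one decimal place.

108.9 days

Daily accumulation at 21.7 °C = 21.7 − 17.2 = 4.5 DD/day.
Total K = 197 + 156 + 137 = 490 DD.
Total duration = 490 / 4.5 = 108.889 ≈ 108.9 days.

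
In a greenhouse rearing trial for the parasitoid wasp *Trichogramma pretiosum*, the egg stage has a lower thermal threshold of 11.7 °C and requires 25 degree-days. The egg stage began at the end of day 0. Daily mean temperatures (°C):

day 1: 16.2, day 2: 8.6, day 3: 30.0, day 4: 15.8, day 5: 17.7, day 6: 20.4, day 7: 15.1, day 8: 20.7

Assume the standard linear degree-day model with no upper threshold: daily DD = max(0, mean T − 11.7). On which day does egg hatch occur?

Daily DD above 11.7 °C: 4.5, 0.0, 18.3, 4.1, 6.0, 8.7, 3.4, 9.0.
Cumulative: 4.5, 4.5, 22.8, 26.9, 32.9, 41.6, 45.0, 54.0.
The total first reaches 25 DD on day 4.

day 4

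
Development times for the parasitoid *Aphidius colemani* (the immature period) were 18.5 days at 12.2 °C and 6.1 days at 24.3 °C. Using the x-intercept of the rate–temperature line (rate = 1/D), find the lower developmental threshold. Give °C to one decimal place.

Linear rate model ⇒ the product D·(T − T_b) is constant across temperatures.
18.5·(12.2 − T_b) = 6.1·(24.3 − T_b)
T_b = (18.5·12.2 − 6.1·24.3) / (18.5 − 6.1) = 77.47 / 12.4 = 6.248 °C ≈ 6.2 °C.

6.2 °C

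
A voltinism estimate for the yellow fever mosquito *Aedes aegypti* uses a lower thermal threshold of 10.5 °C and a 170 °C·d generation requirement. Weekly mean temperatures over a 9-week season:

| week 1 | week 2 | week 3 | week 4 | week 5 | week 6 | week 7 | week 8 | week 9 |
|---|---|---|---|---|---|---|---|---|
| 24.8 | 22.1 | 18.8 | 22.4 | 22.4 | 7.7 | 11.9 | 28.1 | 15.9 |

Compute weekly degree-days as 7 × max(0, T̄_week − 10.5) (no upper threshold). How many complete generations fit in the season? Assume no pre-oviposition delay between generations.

Weekly DD (7 × max(0, T̄ − 10.5)): 100.1, 81.2, 58.1, 83.3, 83.3, 0.0, 9.8, 123.2, 37.8.
Season total = 576.8 DD.
Complete generations = ⌊576.8 / 170⌋ = 3.

3 generations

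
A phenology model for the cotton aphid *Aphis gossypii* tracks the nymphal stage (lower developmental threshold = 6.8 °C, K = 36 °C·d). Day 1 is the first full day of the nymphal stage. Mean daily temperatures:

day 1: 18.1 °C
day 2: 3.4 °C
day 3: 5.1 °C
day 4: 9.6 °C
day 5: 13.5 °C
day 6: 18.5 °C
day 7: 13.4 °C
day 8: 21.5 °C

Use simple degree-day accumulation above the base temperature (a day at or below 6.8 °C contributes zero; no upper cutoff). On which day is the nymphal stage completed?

day 7

Daily DD above 6.8 °C: 11.3, 0.0, 0.0, 2.8, 6.7, 11.7, 6.6, 14.7.
Cumulative: 11.3, 11.3, 11.3, 14.1, 20.8, 32.5, 39.1, 53.8.
The total first reaches 36 DD on day 7.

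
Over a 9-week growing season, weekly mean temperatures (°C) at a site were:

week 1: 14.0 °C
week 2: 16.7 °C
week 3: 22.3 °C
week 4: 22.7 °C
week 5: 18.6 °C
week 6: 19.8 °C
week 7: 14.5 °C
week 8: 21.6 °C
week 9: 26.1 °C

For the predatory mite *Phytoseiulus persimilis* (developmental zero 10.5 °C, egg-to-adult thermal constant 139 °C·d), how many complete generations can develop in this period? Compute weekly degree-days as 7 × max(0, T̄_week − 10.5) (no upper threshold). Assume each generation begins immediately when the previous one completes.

4 generations

Weekly DD (7 × max(0, T̄ − 10.5)): 24.5, 43.4, 82.6, 85.4, 56.7, 65.1, 28.0, 77.7, 109.2.
Season total = 572.6 DD.
Complete generations = ⌊572.6 / 139⌋ = 4.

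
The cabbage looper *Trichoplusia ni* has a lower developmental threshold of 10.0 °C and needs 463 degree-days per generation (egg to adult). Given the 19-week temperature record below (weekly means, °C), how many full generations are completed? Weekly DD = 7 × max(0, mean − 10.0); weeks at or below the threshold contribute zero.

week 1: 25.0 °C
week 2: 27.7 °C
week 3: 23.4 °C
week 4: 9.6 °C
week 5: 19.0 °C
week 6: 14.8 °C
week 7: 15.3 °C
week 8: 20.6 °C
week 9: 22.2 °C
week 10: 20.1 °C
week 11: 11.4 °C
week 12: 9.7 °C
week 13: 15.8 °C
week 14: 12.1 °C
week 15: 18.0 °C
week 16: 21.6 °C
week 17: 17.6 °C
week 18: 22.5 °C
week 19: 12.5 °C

Weekly DD (7 × max(0, T̄ − 10.0)): 105.0, 123.9, 93.8, 0.0, 63.0, 33.6, 37.1, 74.2, 85.4, 70.7, 9.8, 0.0, 40.6, 14.7, 56.0, 81.2, 53.2, 87.5, 17.5.
Season total = 1047.2 DD.
Complete generations = ⌊1047.2 / 463⌋ = 2.

2 generations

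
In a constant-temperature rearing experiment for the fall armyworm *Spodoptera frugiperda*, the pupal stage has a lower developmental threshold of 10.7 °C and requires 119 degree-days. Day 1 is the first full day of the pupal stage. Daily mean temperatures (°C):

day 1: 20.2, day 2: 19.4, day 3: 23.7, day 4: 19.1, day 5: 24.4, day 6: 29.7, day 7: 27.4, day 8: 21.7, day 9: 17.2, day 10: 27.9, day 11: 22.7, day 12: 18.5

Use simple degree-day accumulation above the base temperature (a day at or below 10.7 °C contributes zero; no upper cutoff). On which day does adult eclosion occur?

Daily DD above 10.7 °C: 9.5, 8.7, 13.0, 8.4, 13.7, 19.0, 16.7, 11.0, 6.5, 17.2, 12.0, 7.8.
Cumulative: 9.5, 18.2, 31.2, 39.6, 53.3, 72.3, 89.0, 100.0, 106.5, 123.7, 135.7, 143.5.
The total first reaches 119 DD on day 10.

day 10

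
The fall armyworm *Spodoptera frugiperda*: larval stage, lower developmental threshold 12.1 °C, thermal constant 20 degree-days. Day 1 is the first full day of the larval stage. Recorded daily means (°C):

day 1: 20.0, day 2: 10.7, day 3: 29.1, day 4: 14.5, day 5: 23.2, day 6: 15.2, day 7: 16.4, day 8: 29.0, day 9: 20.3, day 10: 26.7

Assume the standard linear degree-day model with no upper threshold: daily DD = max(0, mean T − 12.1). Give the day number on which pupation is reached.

day 3

Daily DD above 12.1 °C: 7.9, 0.0, 17.0, 2.4, 11.1, 3.1, 4.3, 16.9, 8.2, 14.6.
Cumulative: 7.9, 7.9, 24.9, 27.3, 38.4, 41.5, 45.8, 62.7, 70.9, 85.5.
The total first reaches 20 DD on day 3.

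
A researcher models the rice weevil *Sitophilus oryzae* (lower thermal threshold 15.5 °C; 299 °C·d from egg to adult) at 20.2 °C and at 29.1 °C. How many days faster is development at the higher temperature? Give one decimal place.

41.6 days

At 20.2 °C: 299 / (20.2 − 15.5) = 299 / 4.7 = 63.617 d.
At 29.1 °C: 299 / (29.1 − 15.5) = 299 / 13.6 = 21.985 d.
Difference = |63.617 − 21.985| = 41.632 ≈ 41.6 days.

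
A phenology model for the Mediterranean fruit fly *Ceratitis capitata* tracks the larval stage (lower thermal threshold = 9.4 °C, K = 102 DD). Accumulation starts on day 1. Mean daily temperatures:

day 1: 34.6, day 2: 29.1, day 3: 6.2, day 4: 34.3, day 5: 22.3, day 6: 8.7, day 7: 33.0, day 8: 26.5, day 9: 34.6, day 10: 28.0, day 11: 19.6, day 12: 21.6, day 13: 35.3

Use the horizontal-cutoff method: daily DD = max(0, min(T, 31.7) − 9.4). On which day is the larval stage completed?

day 8

Daily DD above 9.4 °C (capped at 22.3): 22.3, 19.7, 0.0, 22.3, 12.9, 0.0, 22.3, 17.1, 22.3, 18.6, 10.2, 12.2, 22.3.
Cumulative: 22.3, 42.0, 42.0, 64.3, 77.2, 77.2, 99.5, 116.6, 138.9, 157.5, 167.7, 179.9, 202.2.
The total first reaches 102 DD on day 8.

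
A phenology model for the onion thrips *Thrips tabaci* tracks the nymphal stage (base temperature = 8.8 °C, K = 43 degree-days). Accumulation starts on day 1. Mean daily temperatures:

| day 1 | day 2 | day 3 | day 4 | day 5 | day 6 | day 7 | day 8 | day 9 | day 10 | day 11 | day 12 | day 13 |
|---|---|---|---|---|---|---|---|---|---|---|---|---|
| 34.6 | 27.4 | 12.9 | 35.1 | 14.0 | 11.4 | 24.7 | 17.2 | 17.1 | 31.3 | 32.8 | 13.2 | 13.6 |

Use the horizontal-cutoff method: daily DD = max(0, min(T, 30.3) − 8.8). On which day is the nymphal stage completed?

Daily DD above 8.8 °C (capped at 21.5): 21.5, 18.6, 4.1, 21.5, 5.2, 2.6, 15.9, 8.4, 8.3, 21.5, 21.5, 4.4, 4.8.
Cumulative: 21.5, 40.1, 44.2, 65.7, 70.9, 73.5, 89.4, 97.8, 106.1, 127.6, 149.1, 153.5, 158.3.
The total first reaches 43 DD on day 3.

day 3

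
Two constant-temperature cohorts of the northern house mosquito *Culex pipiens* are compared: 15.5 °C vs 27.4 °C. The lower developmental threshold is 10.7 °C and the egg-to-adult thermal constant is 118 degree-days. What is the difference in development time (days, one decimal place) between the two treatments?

At 15.5 °C: 118 / (15.5 − 10.7) = 118 / 4.8 = 24.583 d.
At 27.4 °C: 118 / (27.4 − 10.7) = 118 / 16.7 = 7.066 d.
Difference = |24.583 − 7.066| = 17.517 ≈ 17.5 days.

17.5 days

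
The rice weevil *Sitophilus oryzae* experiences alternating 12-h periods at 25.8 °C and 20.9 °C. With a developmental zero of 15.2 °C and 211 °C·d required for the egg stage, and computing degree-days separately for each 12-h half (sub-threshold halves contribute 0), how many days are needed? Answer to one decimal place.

Day half: max(0, 25.8 − 15.2) × 0.5 = 10.6 × 0.5 = 5.30 DD.
Night half: max(0, 20.9 − 15.2) × 0.5 = 5.7 × 0.5 = 2.85 DD.
Per 24 h: 8.15 DD/day.
Duration = 211 / 8.15 = 25.890 ≈ 25.9 days.

25.9 days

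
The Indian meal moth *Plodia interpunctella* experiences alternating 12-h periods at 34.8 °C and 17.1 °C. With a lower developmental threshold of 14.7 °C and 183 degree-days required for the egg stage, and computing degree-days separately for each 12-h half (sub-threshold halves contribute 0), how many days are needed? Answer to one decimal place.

16.3 days

Day half: max(0, 34.8 − 14.7) × 0.5 = 20.1 × 0.5 = 10.05 DD.
Night half: max(0, 17.1 − 14.7) × 0.5 = 2.4 × 0.5 = 1.20 DD.
Per 24 h: 11.25 DD/day.
Duration = 183 / 11.25 = 16.267 ≈ 16.3 days.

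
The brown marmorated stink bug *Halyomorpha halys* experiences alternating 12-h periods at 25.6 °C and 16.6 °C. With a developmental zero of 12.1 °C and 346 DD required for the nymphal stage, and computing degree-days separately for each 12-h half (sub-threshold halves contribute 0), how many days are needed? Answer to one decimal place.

Day half: max(0, 25.6 − 12.1) × 0.5 = 13.5 × 0.5 = 6.75 DD.
Night half: max(0, 16.6 − 12.1) × 0.5 = 4.5 × 0.5 = 2.25 DD.
Per 24 h: 9.00 DD/day.
Duration = 346 / 9.00 = 38.444 ≈ 38.4 days.

38.4 days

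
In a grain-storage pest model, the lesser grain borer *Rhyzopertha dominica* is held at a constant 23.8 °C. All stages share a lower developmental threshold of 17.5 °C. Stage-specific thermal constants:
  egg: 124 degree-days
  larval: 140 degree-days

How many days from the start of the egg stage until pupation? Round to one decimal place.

Daily accumulation at 23.8 °C = 23.8 − 17.5 = 6.3 DD/day.
Total K = 124 + 140 = 264 DD.
Total duration = 264 / 6.3 = 41.905 ≈ 41.9 days.

41.9 days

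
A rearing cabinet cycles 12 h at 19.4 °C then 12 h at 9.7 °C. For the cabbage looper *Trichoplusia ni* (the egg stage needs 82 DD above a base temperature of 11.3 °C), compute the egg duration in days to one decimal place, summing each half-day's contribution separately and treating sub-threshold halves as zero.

20.2 days

Day half: max(0, 19.4 − 11.3) × 0.5 = 8.1 × 0.5 = 4.05 DD.
Night half: max(0, 9.7 − 11.3) × 0.5 = 0.0 × 0.5 = 0.00 DD.
Per 24 h: 4.05 DD/day.
Duration = 82 / 4.05 = 20.247 ≈ 20.2 days.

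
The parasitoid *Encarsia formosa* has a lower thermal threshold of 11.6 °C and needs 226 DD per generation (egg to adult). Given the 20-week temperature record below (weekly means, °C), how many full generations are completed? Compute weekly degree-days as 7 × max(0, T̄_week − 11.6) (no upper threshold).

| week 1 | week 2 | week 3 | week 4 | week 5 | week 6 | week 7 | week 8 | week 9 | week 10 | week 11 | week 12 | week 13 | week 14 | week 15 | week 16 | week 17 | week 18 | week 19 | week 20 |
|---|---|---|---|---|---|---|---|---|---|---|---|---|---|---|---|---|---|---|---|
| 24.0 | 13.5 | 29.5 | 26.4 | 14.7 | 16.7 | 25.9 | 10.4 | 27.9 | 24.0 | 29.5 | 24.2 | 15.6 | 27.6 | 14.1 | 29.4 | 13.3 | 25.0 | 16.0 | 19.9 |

Weekly DD (7 × max(0, T̄ − 11.6)): 86.8, 13.3, 125.3, 103.6, 21.7, 35.7, 100.1, 0.0, 114.1, 86.8, 125.3, 88.2, 28.0, 112.0, 17.5, 124.6, 11.9, 93.8, 30.8, 58.1.
Season total = 1377.6 DD.
Complete generations = ⌊1377.6 / 226⌋ = 6.

6 generations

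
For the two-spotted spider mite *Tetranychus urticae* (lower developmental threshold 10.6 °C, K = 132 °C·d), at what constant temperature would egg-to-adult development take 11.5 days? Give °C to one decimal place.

22.1 °C

Required daily accumulation = 132 / 11.5 = 11.478 DD/day.
T = T_base + 11.478 = 10.6 + 11.478 = 22.078 ≈ 22.1 °C.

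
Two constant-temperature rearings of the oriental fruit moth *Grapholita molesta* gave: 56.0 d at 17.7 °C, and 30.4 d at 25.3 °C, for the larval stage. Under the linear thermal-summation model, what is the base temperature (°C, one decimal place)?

Under the model K = D·(T − T_b), so D₁·(T₁ − T_b) = D₂·(T₂ − T_b).
56.0·(17.7 − T_b) = 30.4·(25.3 − T_b)
T_b = (56.0·17.7 − 30.4·25.3) / (56.0 − 30.4) = 222.08 / 25.6 = 8.675 °C ≈ 8.7 °C.

8.7 °C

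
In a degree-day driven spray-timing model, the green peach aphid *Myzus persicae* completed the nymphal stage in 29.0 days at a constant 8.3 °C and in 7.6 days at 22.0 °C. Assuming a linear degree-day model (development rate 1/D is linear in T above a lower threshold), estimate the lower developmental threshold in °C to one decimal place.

Equal thermal constants: D₁(T₁ − T_b) = D₂(T₂ − T_b).
29.0·(8.3 − T_b) = 7.6·(22.0 − T_b)
T_b = (29.0·8.3 − 7.6·22.0) / (29.0 − 7.6) = 73.50 / 21.4 = 3.435 °C ≈ 3.4 °C.

3.4 °C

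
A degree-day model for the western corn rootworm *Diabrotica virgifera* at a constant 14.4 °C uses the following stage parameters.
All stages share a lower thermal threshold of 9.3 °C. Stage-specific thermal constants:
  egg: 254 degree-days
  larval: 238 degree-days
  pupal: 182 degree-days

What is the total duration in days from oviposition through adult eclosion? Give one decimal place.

132.2 days

Daily accumulation at 14.4 °C = 14.4 − 9.3 = 5.1 DD/day.
Total K = 254 + 238 + 182 = 674 DD.
Total duration = 674 / 5.1 = 132.157 ≈ 132.2 days.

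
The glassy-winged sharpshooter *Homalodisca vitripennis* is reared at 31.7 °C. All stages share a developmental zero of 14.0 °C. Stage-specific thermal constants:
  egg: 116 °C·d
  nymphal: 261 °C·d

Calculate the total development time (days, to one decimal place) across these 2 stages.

Daily accumulation at 31.7 °C = 31.7 − 14.0 = 17.7 DD/day.
Total K = 116 + 261 = 377 DD.
Total duration = 377 / 17.7 = 21.299 ≈ 21.3 days.

21.3 days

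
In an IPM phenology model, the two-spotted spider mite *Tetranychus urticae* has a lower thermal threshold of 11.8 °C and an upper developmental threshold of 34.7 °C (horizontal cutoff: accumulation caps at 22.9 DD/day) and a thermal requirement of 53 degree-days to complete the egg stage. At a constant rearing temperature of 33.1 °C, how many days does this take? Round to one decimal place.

Daily accumulation = 33.1 − 11.8 = 21.3 DD/day.
Duration = 53 / 21.3 = 2.488 ≈ 2.5 days.

2.5 days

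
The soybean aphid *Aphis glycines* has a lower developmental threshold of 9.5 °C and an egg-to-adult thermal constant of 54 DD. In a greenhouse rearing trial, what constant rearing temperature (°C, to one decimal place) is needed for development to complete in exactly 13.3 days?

Required daily accumulation = 54 / 13.3 = 4.060 DD/day.
T = T_base + 4.060 = 9.5 + 4.060 = 13.560 ≈ 13.6 °C.

13.6 °C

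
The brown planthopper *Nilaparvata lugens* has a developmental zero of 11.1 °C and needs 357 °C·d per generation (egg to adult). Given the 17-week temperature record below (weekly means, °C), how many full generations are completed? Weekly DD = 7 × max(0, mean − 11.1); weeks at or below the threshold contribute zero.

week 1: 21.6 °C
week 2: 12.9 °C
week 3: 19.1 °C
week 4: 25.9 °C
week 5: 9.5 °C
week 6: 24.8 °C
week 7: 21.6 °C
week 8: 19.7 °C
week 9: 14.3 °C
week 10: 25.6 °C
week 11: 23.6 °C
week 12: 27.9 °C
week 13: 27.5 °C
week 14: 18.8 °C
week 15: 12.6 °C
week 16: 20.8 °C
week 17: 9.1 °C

2 generations

Weekly DD (7 × max(0, T̄ − 11.1)): 73.5, 12.6, 56.0, 103.6, 0.0, 95.9, 73.5, 60.2, 22.4, 101.5, 87.5, 117.6, 114.8, 53.9, 10.5, 67.9, 0.0.
Season total = 1051.4 DD.
Complete generations = ⌊1051.4 / 357⌋ = 2.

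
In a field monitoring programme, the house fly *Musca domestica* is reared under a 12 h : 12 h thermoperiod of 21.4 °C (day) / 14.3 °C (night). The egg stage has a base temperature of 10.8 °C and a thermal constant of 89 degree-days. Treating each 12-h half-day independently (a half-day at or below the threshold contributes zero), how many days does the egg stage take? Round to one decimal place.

12.6 days

Day half: max(0, 21.4 − 10.8) × 0.5 = 10.6 × 0.5 = 5.30 DD.
Night half: max(0, 14.3 − 10.8) × 0.5 = 3.5 × 0.5 = 1.75 DD.
Per 24 h: 7.05 DD/day.
Duration = 89 / 7.05 = 12.624 ≈ 12.6 days.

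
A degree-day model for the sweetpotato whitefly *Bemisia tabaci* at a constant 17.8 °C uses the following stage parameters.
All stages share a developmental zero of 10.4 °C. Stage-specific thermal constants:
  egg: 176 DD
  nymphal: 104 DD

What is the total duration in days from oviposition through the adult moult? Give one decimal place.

37.8 days

Daily accumulation at 17.8 °C = 17.8 − 10.4 = 7.4 DD/day.
Total K = 176 + 104 = 280 DD.
Total duration = 280 / 7.4 = 37.838 ≈ 37.8 days.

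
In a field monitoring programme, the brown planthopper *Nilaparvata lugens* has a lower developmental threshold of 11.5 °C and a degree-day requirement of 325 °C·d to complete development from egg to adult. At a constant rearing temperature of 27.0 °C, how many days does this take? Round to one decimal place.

Daily accumulation = 27.0 − 11.5 = 15.5 DD/day.
Duration = 325 / 15.5 = 20.968 ≈ 21.0 days.

21.0 days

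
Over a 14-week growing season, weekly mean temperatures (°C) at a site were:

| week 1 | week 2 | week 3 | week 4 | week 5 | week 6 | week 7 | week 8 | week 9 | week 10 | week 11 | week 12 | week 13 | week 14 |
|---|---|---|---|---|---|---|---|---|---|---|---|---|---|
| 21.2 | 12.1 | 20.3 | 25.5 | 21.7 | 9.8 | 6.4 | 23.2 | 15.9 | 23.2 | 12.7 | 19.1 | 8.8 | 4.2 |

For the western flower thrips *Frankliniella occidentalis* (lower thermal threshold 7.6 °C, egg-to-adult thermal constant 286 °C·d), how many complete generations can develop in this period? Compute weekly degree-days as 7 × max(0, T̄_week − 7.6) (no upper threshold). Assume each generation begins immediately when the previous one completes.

2 generations

Weekly DD (7 × max(0, T̄ − 7.6)): 95.2, 31.5, 88.9, 125.3, 98.7, 15.4, 0.0, 109.2, 58.1, 109.2, 35.7, 80.5, 8.4, 0.0.
Season total = 856.1 DD.
Complete generations = ⌊856.1 / 286⌋ = 2.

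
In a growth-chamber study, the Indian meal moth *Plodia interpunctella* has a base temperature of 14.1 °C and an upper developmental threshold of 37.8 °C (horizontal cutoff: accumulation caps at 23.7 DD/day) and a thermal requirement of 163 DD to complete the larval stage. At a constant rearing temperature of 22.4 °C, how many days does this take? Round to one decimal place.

Daily accumulation = 22.4 − 14.1 = 8.3 DD/day.
Duration = 163 / 8.3 = 19.639 ≈ 19.6 days.

19.6 days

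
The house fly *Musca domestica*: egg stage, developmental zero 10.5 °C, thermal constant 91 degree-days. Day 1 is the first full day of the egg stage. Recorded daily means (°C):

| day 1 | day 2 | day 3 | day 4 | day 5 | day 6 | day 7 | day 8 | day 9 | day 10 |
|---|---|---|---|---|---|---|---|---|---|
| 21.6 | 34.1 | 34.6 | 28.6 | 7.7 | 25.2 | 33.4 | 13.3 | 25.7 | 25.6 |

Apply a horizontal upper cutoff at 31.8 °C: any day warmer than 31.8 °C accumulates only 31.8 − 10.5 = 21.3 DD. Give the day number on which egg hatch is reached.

Daily DD above 10.5 °C (capped at 21.3): 11.1, 21.3, 21.3, 18.1, 0.0, 14.7, 21.3, 2.8, 15.2, 15.1.
Cumulative: 11.1, 32.4, 53.7, 71.8, 71.8, 86.5, 107.8, 110.6, 125.8, 140.9.
The total first reaches 91 DD on day 7.

day 7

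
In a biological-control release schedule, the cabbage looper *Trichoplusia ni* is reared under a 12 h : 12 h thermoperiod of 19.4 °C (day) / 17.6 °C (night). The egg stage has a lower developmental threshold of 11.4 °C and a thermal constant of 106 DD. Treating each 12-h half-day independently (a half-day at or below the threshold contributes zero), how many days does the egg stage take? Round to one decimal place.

14.9 days

Day half: max(0, 19.4 − 11.4) × 0.5 = 8.0 × 0.5 = 4.00 DD.
Night half: max(0, 17.6 − 11.4) × 0.5 = 6.2 × 0.5 = 3.10 DD.
Per 24 h: 7.10 DD/day.
Duration = 106 / 7.10 = 14.930 ≈ 14.9 days.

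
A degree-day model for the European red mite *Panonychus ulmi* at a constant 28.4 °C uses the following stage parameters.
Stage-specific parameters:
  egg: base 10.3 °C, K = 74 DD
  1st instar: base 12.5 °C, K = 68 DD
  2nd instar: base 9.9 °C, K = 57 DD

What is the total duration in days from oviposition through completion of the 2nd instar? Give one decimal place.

egg: 74 / (28.4 − 10.3) = 74 / 18.1 = 4.088 d.
1st instar: 68 / (28.4 − 12.5) = 68 / 15.9 = 4.277 d.
2nd instar: 57 / (28.4 − 9.9) = 57 / 18.5 = 3.081 d.
Sum = 11.446 ≈ 11.4 days.

11.4 days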